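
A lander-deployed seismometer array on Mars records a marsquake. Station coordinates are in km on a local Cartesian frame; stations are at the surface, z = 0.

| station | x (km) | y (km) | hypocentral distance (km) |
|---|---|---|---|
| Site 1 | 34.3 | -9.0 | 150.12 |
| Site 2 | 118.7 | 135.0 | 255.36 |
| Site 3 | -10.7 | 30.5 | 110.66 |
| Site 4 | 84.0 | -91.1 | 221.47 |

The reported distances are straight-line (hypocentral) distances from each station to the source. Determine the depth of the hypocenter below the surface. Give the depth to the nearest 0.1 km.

depth ≈ 67.5 km

Each station gives a sphere (x−x_i)² + (y−y_i)² + z² = d_i² (stations at z=0).
Subtracting the Site 1 sphere from Site 2 and Site 3: z² cancels, leaving linear equations in x and y:
168.8 x + 288.0 y = -11615.52
-90.0 x + 79.0 y = 10077.63
Solving: x ≈ -97.312, y ≈ 16.704 km (keep extra digits for the depth step; rounded: -97.3, 16.7).
Then from the Site 1 sphere: z² = 150.12² − (x − 34.3)² − (y + 9.0)² with x = -97.312, y = 16.704, so z ≈ 67.480 ≈ 67.5 km.
Check against Site 4 (with the unrounded solution): distance 221.47 ≈ 221.47 km. ✓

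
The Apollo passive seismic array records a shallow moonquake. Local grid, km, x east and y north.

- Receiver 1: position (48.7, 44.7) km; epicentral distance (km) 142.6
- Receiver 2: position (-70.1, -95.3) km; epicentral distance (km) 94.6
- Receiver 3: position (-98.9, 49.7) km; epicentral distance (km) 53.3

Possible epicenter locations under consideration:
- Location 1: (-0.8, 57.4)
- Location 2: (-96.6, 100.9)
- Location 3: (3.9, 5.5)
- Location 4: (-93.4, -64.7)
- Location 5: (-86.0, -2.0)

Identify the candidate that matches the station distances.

Location 5

For each candidate, compare |candidate − station| to the reported distance:
Location 1: residuals Receiver 1 91.5, Receiver 2 73.1, Receiver 3 45.1 → max 91.5 km
Location 2: residuals Receiver 1 13.2, Receiver 2 103.4, Receiver 3 2.0 → max 103.4 km
Location 3: residuals Receiver 1 83.1, Receiver 2 30.4, Receiver 3 58.6 → max 83.1 km
Location 4: residuals Receiver 1 36.7, Receiver 2 56.1, Receiver 3 61.2 → max 61.2 km
Location 5: residuals Receiver 1 0.0, Receiver 2 0.0, Receiver 3 0.0 → max 0.0 km
Only Location 5 has all residuals ≈ 0.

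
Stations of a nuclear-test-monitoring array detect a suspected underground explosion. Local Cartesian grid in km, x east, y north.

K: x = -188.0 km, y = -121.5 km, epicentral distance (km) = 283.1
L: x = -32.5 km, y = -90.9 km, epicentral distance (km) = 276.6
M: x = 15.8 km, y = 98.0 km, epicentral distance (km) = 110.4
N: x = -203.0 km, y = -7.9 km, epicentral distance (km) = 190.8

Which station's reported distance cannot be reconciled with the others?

Solve using three stations at a time. Using K, M, N (subtract circle equations pairwise → linear system) gives (x, y) ≈ (-85.4, 142.4).
Distances from that point to each station vs reported:
  K: calculated 283.1 vs reported 283.1 → residual 0.0 km
  L: calculated 239.2 vs reported 276.6 → residual 37.4 km
  M: calculated 110.5 vs reported 110.4 → residual 0.1 km
  N: calculated 190.8 vs reported 190.8 → residual 0.0 km
K, M, N are mutually consistent (residuals ≈ 0); L is off by 37.4 km.

L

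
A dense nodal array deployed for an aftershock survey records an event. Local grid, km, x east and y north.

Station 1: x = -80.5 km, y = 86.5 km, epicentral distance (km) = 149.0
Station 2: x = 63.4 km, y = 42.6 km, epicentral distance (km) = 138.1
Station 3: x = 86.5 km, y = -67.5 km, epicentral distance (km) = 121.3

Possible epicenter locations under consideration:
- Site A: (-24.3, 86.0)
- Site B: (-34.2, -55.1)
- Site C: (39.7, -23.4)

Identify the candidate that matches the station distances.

For each candidate, compare |candidate − station| to the reported distance:
Site A: residuals Station 1 92.8, Station 2 40.2, Station 3 68.0 → max 92.8 km
Site B: residuals Station 1 0.0, Station 2 0.0, Station 3 0.0 → max 0.0 km
Site C: residuals Station 1 13.9, Station 2 68.0, Station 3 57.0 → max 68.0 km
Only Site B has all residuals ≈ 0.

Site B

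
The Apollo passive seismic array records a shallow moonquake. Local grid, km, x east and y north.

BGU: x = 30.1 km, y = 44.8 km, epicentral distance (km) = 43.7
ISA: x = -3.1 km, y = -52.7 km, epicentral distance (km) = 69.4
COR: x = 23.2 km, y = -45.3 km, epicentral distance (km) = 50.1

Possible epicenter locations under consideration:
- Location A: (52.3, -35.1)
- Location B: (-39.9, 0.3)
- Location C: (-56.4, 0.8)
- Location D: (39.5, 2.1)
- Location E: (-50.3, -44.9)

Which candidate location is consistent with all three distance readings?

Location D

For each candidate, compare |candidate − station| to the reported distance:
Location A: residuals BGU 39.2, ISA 11.3, COR 19.3 → max 39.2 km
Location B: residuals BGU 39.2, ISA 4.9, COR 27.8 → max 39.2 km
Location C: residuals BGU 53.3, ISA 6.1, COR 41.9 → max 53.3 km
Location D: residuals BGU 0.0, ISA 0.0, COR 0.0 → max 0.0 km
Location E: residuals BGU 76.8, ISA 21.6, COR 23.4 → max 76.8 km
Only Location D has all residuals ≈ 0.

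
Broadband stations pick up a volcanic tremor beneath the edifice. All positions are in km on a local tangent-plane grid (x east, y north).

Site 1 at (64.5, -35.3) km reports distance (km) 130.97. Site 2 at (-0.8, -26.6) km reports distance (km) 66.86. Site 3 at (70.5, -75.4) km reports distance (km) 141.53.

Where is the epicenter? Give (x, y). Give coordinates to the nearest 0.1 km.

Circle about each station: (x − 64.5)² + (y + 35.3)² = 130.97²; (x + 0.8)² + (y + 26.6)² = 66.86²; (x − 70.5)² + (y + 75.4)² = 141.53².
Subtracting the Site 1 equation from the Site 2 and Site 3 equations removes the quadratic terms:
-130.6 x + 17.4 y = 7984.74
12.0 x − 80.2 y = 2371.47
Solving the 2×2 system: x ≈ -66.4, y ≈ -39.5 km.
Check against Site 1 (with the unrounded x, y): √((x − 64.5)²+(y + 35.3)²) = 130.97 ≈ 130.97 km. ✓

(-66.4, -39.5)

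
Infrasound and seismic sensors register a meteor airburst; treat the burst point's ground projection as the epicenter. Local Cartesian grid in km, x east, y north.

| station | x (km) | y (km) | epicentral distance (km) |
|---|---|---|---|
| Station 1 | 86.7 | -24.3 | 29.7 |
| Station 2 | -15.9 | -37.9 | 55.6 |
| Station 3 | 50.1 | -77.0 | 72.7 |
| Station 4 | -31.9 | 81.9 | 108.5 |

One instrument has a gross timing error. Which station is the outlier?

Solve using three stations at a time. Using Station 2, Station 3, Station 4 (subtract circle equations pairwise → linear system) gives (x, y) ≈ (30.4, -7.0).
Distances from that point to each station vs reported:
  Station 1: calculated 58.9 vs reported 29.7 → residual 29.2 km
  Station 2: calculated 55.7 vs reported 55.6 → residual 0.1 km
  Station 3: calculated 72.7 vs reported 72.7 → residual 0.0 km
  Station 4: calculated 108.5 vs reported 108.5 → residual 0.0 km
Station 2, Station 3, Station 4 are mutually consistent (residuals ≈ 0); Station 1 is off by 29.2 km.

Station 1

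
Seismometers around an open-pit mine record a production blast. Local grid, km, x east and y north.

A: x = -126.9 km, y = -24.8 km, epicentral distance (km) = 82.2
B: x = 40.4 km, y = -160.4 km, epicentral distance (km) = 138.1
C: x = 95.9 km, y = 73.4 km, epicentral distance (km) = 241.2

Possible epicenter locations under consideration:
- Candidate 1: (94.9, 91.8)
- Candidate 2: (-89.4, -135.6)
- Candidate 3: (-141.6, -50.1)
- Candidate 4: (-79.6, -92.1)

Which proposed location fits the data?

Candidate 4

For each candidate, compare |candidate − station| to the reported distance:
Candidate 1: residuals A 168.4, B 119.9, C 222.8 → max 222.8 km
Candidate 2: residuals A 34.8, B 6.0, C 38.1 → max 38.1 km
Candidate 3: residuals A 52.9, B 74.7, C 26.5 → max 74.7 km
Candidate 4: residuals A 0.1, B 0.0, C 0.0 → max 0.1 km
Only Candidate 4 has all residuals ≈ 0.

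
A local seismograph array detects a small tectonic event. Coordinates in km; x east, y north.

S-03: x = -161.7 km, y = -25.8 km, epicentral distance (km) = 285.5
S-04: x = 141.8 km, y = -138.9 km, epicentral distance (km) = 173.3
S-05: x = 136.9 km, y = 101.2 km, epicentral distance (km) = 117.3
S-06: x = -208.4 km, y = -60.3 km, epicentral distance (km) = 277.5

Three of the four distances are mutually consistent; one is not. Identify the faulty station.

S-03

Solve using three stations at a time. Using S-04, S-05, S-06 (subtract circle equations pairwise → linear system) gives (x, y) ≈ (59.1, 13.4).
Distances from that point to each station vs reported:
  S-03: calculated 224.3 vs reported 285.5 → residual 61.2 km
  S-04: calculated 173.3 vs reported 173.3 → residual 0.0 km
  S-05: calculated 117.3 vs reported 117.3 → residual 0.0 km
  S-06: calculated 277.5 vs reported 277.5 → residual 0.0 km
S-04, S-05, S-06 are mutually consistent (residuals ≈ 0); S-03 is off by 61.2 km.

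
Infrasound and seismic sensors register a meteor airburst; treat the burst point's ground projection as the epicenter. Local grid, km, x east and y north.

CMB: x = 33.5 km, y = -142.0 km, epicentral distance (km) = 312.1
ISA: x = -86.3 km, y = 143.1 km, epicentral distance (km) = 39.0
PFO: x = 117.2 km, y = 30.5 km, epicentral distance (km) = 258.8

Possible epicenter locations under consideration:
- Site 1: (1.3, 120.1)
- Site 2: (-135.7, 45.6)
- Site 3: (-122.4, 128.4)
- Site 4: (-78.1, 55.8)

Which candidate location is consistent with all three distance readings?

Site 3

For each candidate, compare |candidate − station| to the reported distance:
Site 1: residuals CMB 48.0, ISA 51.6, PFO 112.3 → max 112.3 km
Site 2: residuals CMB 59.5, ISA 70.3, PFO 5.4 → max 70.3 km
Site 3: residuals CMB 0.0, ISA 0.0, PFO 0.0 → max 0.0 km
Site 4: residuals CMB 85.0, ISA 48.7, PFO 61.9 → max 85.0 km
Only Site 3 has all residuals ≈ 0.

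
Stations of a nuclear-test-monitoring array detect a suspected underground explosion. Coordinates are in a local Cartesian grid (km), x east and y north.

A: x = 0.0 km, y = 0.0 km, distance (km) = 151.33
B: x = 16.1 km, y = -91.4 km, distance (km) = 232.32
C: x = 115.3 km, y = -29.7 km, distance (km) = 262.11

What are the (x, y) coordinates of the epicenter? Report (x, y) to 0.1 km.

Circle about each station: x² + y² = 151.33²; (x − 16.1)² + (y + 91.4)² = 232.32²; (x − 115.3)² + (y + 29.7)² = 262.11².
Subtracting pairs of circle equations eliminates x²+y² and gives linear equations (the radical axes):
32.2 x − 182.8 y = -22458.64
230.6 x − 59.4 y = -31624.70
Solving the 2×2 system: x ≈ -110.5, y ≈ 103.4 km.

-110.5 km east, 103.4 km north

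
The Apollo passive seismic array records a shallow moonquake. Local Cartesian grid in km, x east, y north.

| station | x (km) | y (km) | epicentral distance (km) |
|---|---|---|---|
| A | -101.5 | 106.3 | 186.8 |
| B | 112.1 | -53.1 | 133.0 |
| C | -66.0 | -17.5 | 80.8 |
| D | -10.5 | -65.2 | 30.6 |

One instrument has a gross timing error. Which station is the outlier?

B

Solve using three stations at a time. Using A, C, D (subtract circle equations pairwise → linear system) gives (x, y) ≈ (10.6, -43.1).
Distances from that point to each station vs reported:
  A: calculated 186.8 vs reported 186.8 → residual 0.0 km
  B: calculated 102.0 vs reported 133.0 → residual 31.0 km
  C: calculated 80.8 vs reported 80.8 → residual 0.0 km
  D: calculated 30.6 vs reported 30.6 → residual 0.0 km
A, C, D are mutually consistent (residuals ≈ 0); B is off by 31.0 km.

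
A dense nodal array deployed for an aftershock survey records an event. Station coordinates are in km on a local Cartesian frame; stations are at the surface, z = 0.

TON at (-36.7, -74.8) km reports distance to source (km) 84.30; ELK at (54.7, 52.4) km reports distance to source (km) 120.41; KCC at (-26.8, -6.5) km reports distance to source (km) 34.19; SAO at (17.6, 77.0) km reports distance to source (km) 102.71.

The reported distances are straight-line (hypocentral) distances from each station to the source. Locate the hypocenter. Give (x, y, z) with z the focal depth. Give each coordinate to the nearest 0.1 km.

Each station gives a sphere (x−x_i)² + (y−y_i)² + z² = d_i² (stations at z=0).
Subtracting the TON sphere from ELK and KCC: z² cancels, leaving linear equations in x and y:
182.8 x + 254.4 y = -8596.16
19.8 x + 136.6 y = -243.91
Solving: x ≈ -55.795, y ≈ 6.302 km (keep extra digits for the depth step; rounded: -55.8, 6.3).
Then from the TON sphere: z² = 84.30² − (x + 36.7)² − (y + 74.8)² with x = -55.795, y = 6.302, so z ≈ 12.819 ≈ 12.8 km.

(-55.8, 6.3, 12.8)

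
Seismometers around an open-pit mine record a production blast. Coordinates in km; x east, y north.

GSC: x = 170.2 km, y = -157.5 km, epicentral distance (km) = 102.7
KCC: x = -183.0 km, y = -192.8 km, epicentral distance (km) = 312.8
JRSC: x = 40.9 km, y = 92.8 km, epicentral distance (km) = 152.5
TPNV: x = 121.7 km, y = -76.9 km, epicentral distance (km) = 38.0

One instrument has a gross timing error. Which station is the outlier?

GSC

Solve using three stations at a time. Using KCC, JRSC, TPNV (subtract circle equations pairwise → linear system) gives (x, y) ≈ (95.2, -49.7).
Distances from that point to each station vs reported:
  GSC: calculated 131.3 vs reported 102.7 → residual 28.6 km
  KCC: calculated 312.8 vs reported 312.8 → residual 0.0 km
  JRSC: calculated 152.5 vs reported 152.5 → residual 0.0 km
  TPNV: calculated 38.0 vs reported 38.0 → residual 0.0 km
KCC, JRSC, TPNV are mutually consistent (residuals ≈ 0); GSC is off by 28.6 km.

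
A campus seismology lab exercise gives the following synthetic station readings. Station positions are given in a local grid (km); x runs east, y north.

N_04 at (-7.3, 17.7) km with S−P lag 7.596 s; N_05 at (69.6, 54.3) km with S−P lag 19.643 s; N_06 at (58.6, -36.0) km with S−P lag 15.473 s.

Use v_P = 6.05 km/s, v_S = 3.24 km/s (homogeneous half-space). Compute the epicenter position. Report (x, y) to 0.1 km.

x ≈ -47.6 km, y ≈ -16.7 km

Distance from S−P lag: d = Δt · v_P v_S / (v_P − v_S) = Δt · (6.05·3.24)/(6.05−3.24) ≈ 6.9758·Δt.
So d_N_04 = 52.99, d_N_05 = 137.03, d_N_06 = 107.94 km.
Circle about each station: (x + 7.3)² + (y − 17.7)² = 52.99²; (x − 69.6)² + (y − 54.3)² = 137.03²; (x − 58.6)² + (y + 36.0)² = 107.94².
Subtracting pairs of circle equations eliminates x²+y² and gives linear equations (the radical axes):
153.8 x + 73.2 y = -8543.21
131.8 x − 107.4 y = -4479.72
Solving the 2×2 system: x ≈ -47.6, y ≈ -16.7 km.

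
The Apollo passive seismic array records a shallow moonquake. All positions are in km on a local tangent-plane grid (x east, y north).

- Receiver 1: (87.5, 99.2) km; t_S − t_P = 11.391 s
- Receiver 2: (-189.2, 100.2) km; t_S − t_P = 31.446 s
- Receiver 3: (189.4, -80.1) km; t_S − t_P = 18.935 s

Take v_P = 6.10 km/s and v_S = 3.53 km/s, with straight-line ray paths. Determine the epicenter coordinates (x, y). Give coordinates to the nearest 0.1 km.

x ≈ 57.8 km, y ≈ 8.5 km

Distance from S−P lag: d = Δt · v_P v_S / (v_P − v_S) = Δt · (6.10·3.53)/(6.10−3.53) ≈ 8.3786·Δt.
So d_Receiver 1 = 95.44, d_Receiver 2 = 263.47, d_Receiver 3 = 158.65 km.
Circle about each station: (x − 87.5)² + (y − 99.2)² = 95.44²; (x + 189.2)² + (y − 100.2)² = 263.47²; (x − 189.4)² + (y + 80.1)² = 158.65².
Subtracting pairs of circle equations eliminates x²+y² and gives linear equations (the radical axes):
-553.4 x + 2.0 y = -31967.86
203.8 x − 358.6 y = 8730.45
Solving the 2×2 system: x ≈ 57.8, y ≈ 8.5 km.
Check against Receiver 1 (with the unrounded x, y): √((x − 87.5)²+(y − 99.2)²) = 95.44 ≈ 95.44 km. ✓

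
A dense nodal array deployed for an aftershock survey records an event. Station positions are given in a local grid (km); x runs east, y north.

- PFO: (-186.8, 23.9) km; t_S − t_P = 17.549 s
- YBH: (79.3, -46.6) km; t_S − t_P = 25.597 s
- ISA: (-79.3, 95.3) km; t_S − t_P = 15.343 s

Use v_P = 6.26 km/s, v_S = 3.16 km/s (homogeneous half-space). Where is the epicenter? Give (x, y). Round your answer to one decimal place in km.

-78.0 km east, -2.6 km north

Distance from S−P lag: d = Δt · v_P v_S / (v_P − v_S) = Δt · (6.26·3.16)/(6.26−3.16) ≈ 6.3812·Δt.
So d_PFO = 111.98, d_YBH = 163.34, d_ISA = 97.91 km.
Circle about each station: (x + 186.8)² + (y − 23.9)² = 111.98²; (x − 79.3)² + (y + 46.6)² = 163.34²; (x + 79.3)² + (y − 95.3)² = 97.91².
Subtracting pairs of circle equations eliminates x²+y² and gives linear equations (the radical axes):
532.2 x − 141.0 y = -41145.84
215.0 x + 142.8 y = -17141.72
Solving the 2×2 system: x ≈ -78.0, y ≈ -2.6 km.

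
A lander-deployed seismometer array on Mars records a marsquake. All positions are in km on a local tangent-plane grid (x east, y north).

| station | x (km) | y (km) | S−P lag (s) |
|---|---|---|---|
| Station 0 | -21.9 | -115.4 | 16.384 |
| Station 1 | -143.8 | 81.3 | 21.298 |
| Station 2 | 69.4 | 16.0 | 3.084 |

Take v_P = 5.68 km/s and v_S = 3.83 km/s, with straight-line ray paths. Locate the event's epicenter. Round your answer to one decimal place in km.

x ≈ 101.8 km, y ≈ 32.3 km

Distance from S−P lag: d = Δt · v_P v_S / (v_P − v_S) = Δt · (5.68·3.83)/(5.68−3.83) ≈ 11.7591·Δt.
So d_Station 0 = 192.66, d_Station 1 = 250.45, d_Station 2 = 36.27 km.
Circle about each station: (x + 21.9)² + (y + 115.4)² = 192.66²; (x + 143.8)² + (y − 81.3)² = 250.45²; (x − 69.4)² + (y − 16.0)² = 36.27².
Subtracting the Station 0 equation from the Station 1 and Station 2 equations removes the quadratic terms:
-243.8 x + 393.4 y = -12115.97
182.6 x + 262.8 y = 27077.95
Solving the 2×2 system: x ≈ 101.8, y ≈ 32.3 km.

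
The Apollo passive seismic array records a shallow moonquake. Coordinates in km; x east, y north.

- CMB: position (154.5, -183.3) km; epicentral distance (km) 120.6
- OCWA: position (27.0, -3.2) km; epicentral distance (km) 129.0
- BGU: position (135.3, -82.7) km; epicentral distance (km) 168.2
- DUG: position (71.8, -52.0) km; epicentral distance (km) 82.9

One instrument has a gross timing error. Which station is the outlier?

BGU

Solve using three stations at a time. Using CMB, OCWA, DUG (subtract circle equations pairwise → linear system) gives (x, y) ≈ (46.3, -130.6).
Distances from that point to each station vs reported:
  CMB: calculated 120.4 vs reported 120.6 → residual 0.2 km
  OCWA: calculated 128.8 vs reported 129.0 → residual 0.2 km
  BGU: calculated 101.1 vs reported 168.2 → residual 67.1 km
  DUG: calculated 82.6 vs reported 82.9 → residual 0.3 km
CMB, OCWA, DUG are mutually consistent (residuals ≈ 0); BGU is off by 67.1 km.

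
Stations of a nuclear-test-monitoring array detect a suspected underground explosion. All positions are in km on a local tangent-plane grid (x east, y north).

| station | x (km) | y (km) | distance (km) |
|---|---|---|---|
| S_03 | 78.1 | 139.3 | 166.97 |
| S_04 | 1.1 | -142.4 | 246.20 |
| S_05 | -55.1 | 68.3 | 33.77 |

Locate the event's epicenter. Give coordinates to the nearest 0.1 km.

x ≈ -81.3 km, y ≈ 89.6 km

Circle about each station: (x − 78.1)² + (y − 139.3)² = 166.97²; (x − 1.1)² + (y + 142.4)² = 246.20²; (x + 55.1)² + (y − 68.3)² = 33.77².
Subtracting the S_03 equation from the S_04 and S_05 equations removes the quadratic terms:
-154.0 x − 563.4 y = -37960.59
-266.4 x − 142.0 y = 8935.37
Solving the 2×2 system: x ≈ -81.3, y ≈ 89.6 km.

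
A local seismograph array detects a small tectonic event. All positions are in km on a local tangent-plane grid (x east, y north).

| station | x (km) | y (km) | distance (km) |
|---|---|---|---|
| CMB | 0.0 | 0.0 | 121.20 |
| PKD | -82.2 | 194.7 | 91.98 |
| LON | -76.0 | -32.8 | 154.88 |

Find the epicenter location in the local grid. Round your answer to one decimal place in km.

Circle about each station: x² + y² = 121.20²; (x + 82.2)² + (y − 194.7)² = 91.98²; (x + 76.0)² + (y + 32.8)² = 154.88².
Subtracting pairs of circle equations eliminates x²+y² and gives linear equations (the radical axes):
-164.4 x + 389.4 y = 50894.05
-152.0 x − 65.6 y = -2446.53
Solving the 2×2 system: x ≈ -34.1, y ≈ 116.3 km.

x ≈ -34.1 km, y ≈ 116.3 km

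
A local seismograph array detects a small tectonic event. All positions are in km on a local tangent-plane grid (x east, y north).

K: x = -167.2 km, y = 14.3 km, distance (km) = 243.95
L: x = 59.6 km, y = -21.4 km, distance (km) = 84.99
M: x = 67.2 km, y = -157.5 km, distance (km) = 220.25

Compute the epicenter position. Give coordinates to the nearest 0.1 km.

Circle about each station: (x + 167.2)² + (y − 14.3)² = 243.95²; (x − 59.6)² + (y + 21.4)² = 84.99²; (x − 67.2)² + (y + 157.5)² = 220.25².
Subtracting pairs of circle equations eliminates x²+y² and gives linear equations (the radical axes):
453.6 x − 71.4 y = 28138.09
468.8 x − 343.6 y = 12163.30
Solving the 2×2 system: x ≈ 71.9, y ≈ 62.7 km.
Check against K (with the unrounded x, y): √((x + 167.2)²+(y − 14.3)²) = 243.95 ≈ 243.95 km. ✓

x ≈ 71.9 km, y ≈ 62.7 km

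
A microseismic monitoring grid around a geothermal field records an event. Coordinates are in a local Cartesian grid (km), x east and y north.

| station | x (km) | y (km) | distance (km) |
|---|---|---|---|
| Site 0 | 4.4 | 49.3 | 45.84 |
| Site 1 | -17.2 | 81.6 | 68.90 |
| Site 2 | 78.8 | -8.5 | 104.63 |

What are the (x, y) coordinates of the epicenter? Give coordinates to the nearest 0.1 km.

Circle about each station: (x − 4.4)² + (y − 49.3)² = 45.84²; (x + 17.2)² + (y − 81.6)² = 68.90²; (x − 78.8)² + (y + 8.5)² = 104.63².
Subtracting the Site 0 equation from the Site 1 and Site 2 equations removes the quadratic terms:
-43.2 x + 64.6 y = 1858.65
148.8 x − 115.6 y = -5014.29
Solving the 2×2 system: x ≈ -23.6, y ≈ 13.0 km.

-23.6 km east, 13.0 km north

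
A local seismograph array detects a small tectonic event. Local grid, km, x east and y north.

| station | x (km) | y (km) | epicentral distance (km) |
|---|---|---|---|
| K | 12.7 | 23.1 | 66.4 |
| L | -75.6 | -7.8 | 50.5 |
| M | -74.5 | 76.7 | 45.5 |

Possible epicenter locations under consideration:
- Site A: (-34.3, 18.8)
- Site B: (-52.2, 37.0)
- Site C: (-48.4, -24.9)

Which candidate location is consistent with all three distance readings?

For each candidate, compare |candidate − station| to the reported distance:
Site A: residuals K 19.2, L 1.4, M 25.0 → max 25.0 km
Site B: residuals K 0.0, L 0.0, M 0.0 → max 0.0 km
Site C: residuals K 11.3, L 18.4, M 59.4 → max 59.4 km
Only Site B has all residuals ≈ 0.

Site B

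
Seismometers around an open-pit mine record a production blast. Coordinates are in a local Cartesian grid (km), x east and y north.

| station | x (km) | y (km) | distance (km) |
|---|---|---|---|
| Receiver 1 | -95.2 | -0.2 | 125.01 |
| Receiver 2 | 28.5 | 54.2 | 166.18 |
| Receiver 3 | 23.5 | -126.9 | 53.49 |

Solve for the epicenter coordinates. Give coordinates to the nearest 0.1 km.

x ≈ -24.5 km, y ≈ -103.3 km

Circle about each station: (x + 95.2)² + (y + 0.2)² = 125.01²; (x − 28.5)² + (y − 54.2)² = 166.18²; (x − 23.5)² + (y + 126.9)² = 53.49².
Subtracting the Receiver 1 equation from the Receiver 2 and Receiver 3 equations removes the quadratic terms:
247.4 x + 108.8 y = -17301.48
237.4 x − 253.4 y = 20359.10
Solving the 2×2 system: x ≈ -24.5, y ≈ -103.3 km.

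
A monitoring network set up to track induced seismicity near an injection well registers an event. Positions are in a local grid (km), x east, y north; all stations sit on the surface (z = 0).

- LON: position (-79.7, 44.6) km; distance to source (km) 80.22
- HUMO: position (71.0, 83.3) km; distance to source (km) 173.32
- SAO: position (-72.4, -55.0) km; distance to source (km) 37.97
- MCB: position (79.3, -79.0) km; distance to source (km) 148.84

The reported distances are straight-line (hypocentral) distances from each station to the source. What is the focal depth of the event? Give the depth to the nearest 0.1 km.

24.1 km

Each station gives a sphere (x−x_i)² + (y−y_i)² + z² = d_i² (stations at z=0).
Subtracting the LON sphere from HUMO and SAO: z² cancels, leaving linear equations in x and y:
301.4 x + 77.4 y = -19965.93
14.6 x − 199.2 y = 4919.04
Solving: x ≈ -58.796, y ≈ -29.003 km (keep extra digits for the depth step; rounded: -58.8, -29.0).
Then from the LON sphere: z² = 80.22² − (x + 79.7)² − (y − 44.6)² with x = -58.796, y = -29.003, so z ≈ 24.101 ≈ 24.1 km.
Check against MCB (with the unrounded solution): distance 148.83 ≈ 148.84 km. ✓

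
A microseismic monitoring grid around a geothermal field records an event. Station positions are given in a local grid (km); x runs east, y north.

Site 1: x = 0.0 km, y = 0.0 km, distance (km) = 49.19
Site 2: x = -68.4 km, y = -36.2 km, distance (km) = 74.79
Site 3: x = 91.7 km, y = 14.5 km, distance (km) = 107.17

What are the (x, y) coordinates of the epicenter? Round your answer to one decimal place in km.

Circle about each station: x² + y² = 49.19²; (x + 68.4)² + (y + 36.2)² = 74.79²; (x − 91.7)² + (y − 14.5)² = 107.17².
Subtracting the Site 1 equation from the Site 2 and Site 3 equations removes the quadratic terms:
-136.8 x − 72.4 y = 2815.11
183.4 x + 29.0 y = -446.61
Solving the 2×2 system: x ≈ 5.3, y ≈ -48.9 km.
Check against Site 1 (with the unrounded x, y): √(x²+y²) = 49.17 ≈ 49.19 km. ✓

(5.3, -48.9)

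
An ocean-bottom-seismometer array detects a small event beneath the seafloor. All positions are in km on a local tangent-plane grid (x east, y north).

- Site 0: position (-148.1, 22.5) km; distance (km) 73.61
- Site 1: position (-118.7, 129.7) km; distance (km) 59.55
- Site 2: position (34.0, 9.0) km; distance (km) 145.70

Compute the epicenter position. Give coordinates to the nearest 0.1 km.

Circle about each station: (x + 148.1)² + (y − 22.5)² = 73.61²; (x + 118.7)² + (y − 129.7)² = 59.55²; (x − 34.0)² + (y − 9.0)² = 145.70².
Subtracting the Site 0 equation from the Site 1 and Site 2 equations removes the quadratic terms:
58.8 x + 214.4 y = 10344.15
364.2 x − 27.0 y = -37012.92
Solving the 2×2 system: x ≈ -96.1, y ≈ 74.6 km.
Check against Site 0 (with the unrounded x, y): √((x + 148.1)²+(y − 22.5)²) = 73.61 ≈ 73.61 km. ✓

(-96.1, 74.6)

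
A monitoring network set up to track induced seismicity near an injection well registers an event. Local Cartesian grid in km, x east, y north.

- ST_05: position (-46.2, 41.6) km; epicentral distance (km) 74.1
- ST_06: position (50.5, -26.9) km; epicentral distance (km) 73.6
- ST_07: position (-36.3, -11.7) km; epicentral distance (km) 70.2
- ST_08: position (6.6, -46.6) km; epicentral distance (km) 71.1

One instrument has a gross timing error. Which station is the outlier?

ST_06

Solve using three stations at a time. Using ST_05, ST_07, ST_08 (subtract circle equations pairwise → linear system) gives (x, y) ≈ (25.3, 22.0).
Distances from that point to each station vs reported:
  ST_05: calculated 74.1 vs reported 74.1 → residual 0.0 km
  ST_06: calculated 55.0 vs reported 73.6 → residual 18.6 km
  ST_07: calculated 70.2 vs reported 70.2 → residual 0.0 km
  ST_08: calculated 71.1 vs reported 71.1 → residual 0.0 km
ST_05, ST_07, ST_08 are mutually consistent (residuals ≈ 0); ST_06 is off by 18.6 km.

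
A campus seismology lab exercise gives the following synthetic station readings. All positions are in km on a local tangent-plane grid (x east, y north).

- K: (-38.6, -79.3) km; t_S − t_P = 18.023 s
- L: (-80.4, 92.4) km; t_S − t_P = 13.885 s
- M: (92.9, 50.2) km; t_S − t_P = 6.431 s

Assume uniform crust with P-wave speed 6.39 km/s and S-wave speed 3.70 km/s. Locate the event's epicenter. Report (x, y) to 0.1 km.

(37.2, 59.8)

Distance from S−P lag: d = Δt · v_P v_S / (v_P − v_S) = Δt · (6.39·3.70)/(6.39−3.70) ≈ 8.7892·Δt.
So d_K = 158.41, d_L = 122.04, d_M = 56.52 km.
Circle about each station: (x + 38.6)² + (y + 79.3)² = 158.41²; (x + 80.4)² + (y − 92.4)² = 122.04²; (x − 92.9)² + (y − 50.2)² = 56.52².
Subtracting pairs of circle equations eliminates x²+y² and gives linear equations (the radical axes):
-83.6 x + 343.4 y = 17423.44
263.0 x + 259.0 y = 25271.22
Solving the 2×2 system: x ≈ 37.2, y ≈ 59.8 km.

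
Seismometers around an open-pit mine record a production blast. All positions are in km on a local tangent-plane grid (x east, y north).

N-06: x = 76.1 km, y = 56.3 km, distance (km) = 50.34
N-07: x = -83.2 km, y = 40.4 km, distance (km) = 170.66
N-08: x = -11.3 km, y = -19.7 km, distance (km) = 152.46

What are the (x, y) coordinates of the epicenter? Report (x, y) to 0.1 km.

74.1 km east, 106.6 km north

Circle about each station: (x − 76.1)² + (y − 56.3)² = 50.34²; (x + 83.2)² + (y − 40.4)² = 170.66²; (x + 11.3)² + (y + 19.7)² = 152.46².
Subtracting pairs of circle equations eliminates x²+y² and gives linear equations (the radical axes):
-318.6 x − 31.8 y = -26997.22
-174.8 x − 152.0 y = -29155.06
Solving the 2×2 system: x ≈ 74.1, y ≈ 106.6 km.
Check against N-06 (with the unrounded x, y): √((x − 76.1)²+(y − 56.3)²) = 50.34 ≈ 50.34 km. ✓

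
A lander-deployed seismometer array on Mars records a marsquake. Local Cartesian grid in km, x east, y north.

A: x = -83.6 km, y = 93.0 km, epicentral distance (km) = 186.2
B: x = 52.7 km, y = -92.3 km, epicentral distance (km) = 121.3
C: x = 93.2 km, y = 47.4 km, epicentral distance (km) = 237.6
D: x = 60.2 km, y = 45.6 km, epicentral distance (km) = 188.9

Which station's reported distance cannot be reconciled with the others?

Solve using three stations at a time. Using A, B, D (subtract circle equations pairwise → linear system) gives (x, y) ≈ (-68.6, -92.6).
Distances from that point to each station vs reported:
  A: calculated 186.2 vs reported 186.2 → residual 0.0 km
  B: calculated 121.3 vs reported 121.3 → residual 0.0 km
  C: calculated 213.9 vs reported 237.6 → residual 23.7 km
  D: calculated 188.9 vs reported 188.9 → residual 0.0 km
A, B, D are mutually consistent (residuals ≈ 0); C is off by 23.7 km.

C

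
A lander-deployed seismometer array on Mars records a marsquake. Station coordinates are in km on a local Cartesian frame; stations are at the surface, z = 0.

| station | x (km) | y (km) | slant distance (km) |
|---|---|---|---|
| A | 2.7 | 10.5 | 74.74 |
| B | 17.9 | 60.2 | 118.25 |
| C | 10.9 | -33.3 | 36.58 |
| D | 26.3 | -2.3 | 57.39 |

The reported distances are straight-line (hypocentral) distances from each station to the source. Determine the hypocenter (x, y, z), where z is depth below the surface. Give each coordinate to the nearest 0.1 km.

x ≈ 30.8 km, y ≈ -55.4 km, depth ≈ 21.3 km

Each station gives a sphere (x−x_i)² + (y−y_i)² + z² = d_i² (stations at z=0).
Subtracting the A sphere from B and C: z² cancels, leaving linear equations in x and y:
30.4 x + 99.4 y = -4570.08
16.4 x − 87.6 y = 5358.13
Solving: x ≈ 30.807, y ≈ -55.398 km (keep extra digits for the depth step; rounded: 30.8, -55.4).
Then from the A sphere: z² = 74.74² − (x − 2.7)² − (y − 10.5)² with x = 30.807, y = -55.398, so z ≈ 21.296 ≈ 21.3 km.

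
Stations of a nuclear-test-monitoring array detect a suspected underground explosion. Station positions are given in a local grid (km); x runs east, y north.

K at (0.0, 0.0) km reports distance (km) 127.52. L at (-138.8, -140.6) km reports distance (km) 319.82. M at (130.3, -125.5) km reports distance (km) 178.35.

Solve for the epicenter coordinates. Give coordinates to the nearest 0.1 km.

Circle about each station: x² + y² = 127.52²; (x + 138.8)² + (y + 140.6)² = 319.82²; (x − 130.3)² + (y + 125.5)² = 178.35².
Subtracting pairs of circle equations eliminates x²+y² and gives linear equations (the radical axes):
-277.6 x − 281.2 y = -46989.68
260.6 x − 251.0 y = 17180.97
Solving the 2×2 system: x ≈ 116.3, y ≈ 52.3 km.
Check against K (with the unrounded x, y): √(x²+y²) = 127.51 ≈ 127.52 km. ✓

x ≈ 116.3 km, y ≈ 52.3 km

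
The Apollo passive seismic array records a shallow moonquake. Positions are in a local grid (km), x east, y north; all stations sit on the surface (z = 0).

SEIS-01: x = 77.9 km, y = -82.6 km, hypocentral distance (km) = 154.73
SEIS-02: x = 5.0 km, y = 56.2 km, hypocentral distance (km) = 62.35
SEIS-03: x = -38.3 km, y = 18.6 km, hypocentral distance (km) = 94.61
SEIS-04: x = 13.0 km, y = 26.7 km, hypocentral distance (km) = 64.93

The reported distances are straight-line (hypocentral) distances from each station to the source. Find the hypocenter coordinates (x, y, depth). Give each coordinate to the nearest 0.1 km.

x ≈ 28.8 km, y ≈ 52.4 km, depth ≈ 57.5 km

Each station gives a sphere (x−x_i)² + (y−y_i)² + z² = d_i² (stations at z=0).
Subtracting the SEIS-01 sphere from SEIS-02 and SEIS-03: z² cancels, leaving linear equations in x and y:
-145.8 x + 277.6 y = 10346.12
-232.4 x + 202.4 y = 3912.00
Solving: x ≈ 28.799, y ≈ 52.395 km (keep extra digits for the depth step; rounded: 28.8, 52.4).
Then from the SEIS-01 sphere: z² = 154.73² − (x − 77.9)² − (y + 82.6)² with x = 28.799, y = 52.395, so z ≈ 57.505 ≈ 57.5 km.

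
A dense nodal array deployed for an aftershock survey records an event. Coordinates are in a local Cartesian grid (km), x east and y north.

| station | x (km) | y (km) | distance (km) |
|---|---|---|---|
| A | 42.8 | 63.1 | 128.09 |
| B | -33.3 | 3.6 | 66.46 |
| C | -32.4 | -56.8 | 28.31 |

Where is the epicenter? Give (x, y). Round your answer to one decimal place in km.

Circle about each station: (x − 42.8)² + (y − 63.1)² = 128.09²; (x + 33.3)² + (y − 3.6)² = 66.46²; (x + 32.4)² + (y + 56.8)² = 28.31².
Subtracting pairs of circle equations eliminates x²+y² and gives linear equations (the radical axes):
-152.2 x − 119.0 y = 7298.52
-150.4 x − 239.8 y = 14068.14
Solving the 2×2 system: x ≈ -4.1, y ≈ -56.1 km.

x ≈ -4.1 km, y ≈ -56.1 km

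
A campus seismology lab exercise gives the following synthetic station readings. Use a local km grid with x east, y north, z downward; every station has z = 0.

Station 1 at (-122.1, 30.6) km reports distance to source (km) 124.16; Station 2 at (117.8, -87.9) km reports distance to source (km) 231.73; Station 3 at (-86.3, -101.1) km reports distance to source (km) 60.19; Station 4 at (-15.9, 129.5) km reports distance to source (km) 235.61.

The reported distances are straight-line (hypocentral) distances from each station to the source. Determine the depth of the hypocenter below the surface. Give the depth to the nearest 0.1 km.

52.5 km

Each station gives a sphere (x−x_i)² + (y−y_i)² + z² = d_i² (stations at z=0).
Subtracting the Station 1 sphere from Station 2 and Station 3: z² cancels, leaving linear equations in x and y:
479.8 x − 237.0 y = -32524.61
71.6 x − 263.4 y = 13617.00
Solving: x ≈ -107.798, y ≈ -81.000 km (keep extra digits for the depth step; rounded: -107.8, -81.0).
Then from the Station 1 sphere: z² = 124.16² − (x + 122.1)² − (y − 30.6)² with x = -107.798, y = -81.000, so z ≈ 52.503 ≈ 52.5 km.
Check against Station 4 (with the unrounded solution): distance 235.61 ≈ 235.61 km. ✓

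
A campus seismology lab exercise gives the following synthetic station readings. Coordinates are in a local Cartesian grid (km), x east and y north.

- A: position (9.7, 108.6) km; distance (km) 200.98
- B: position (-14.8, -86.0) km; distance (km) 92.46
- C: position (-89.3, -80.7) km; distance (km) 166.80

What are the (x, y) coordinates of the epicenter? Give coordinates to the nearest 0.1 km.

Circle about each station: (x − 9.7)² + (y − 108.6)² = 200.98²; (x + 14.8)² + (y + 86.0)² = 92.46²; (x + 89.3)² + (y + 80.7)² = 166.80².
Subtracting the A equation from the B and C equations removes the quadratic terms:
-49.0 x − 389.2 y = 27571.10
-198.0 x − 378.6 y = 15169.65
Solving the 2×2 system: x ≈ 77.5, y ≈ -80.6 km.
Check against A (with the unrounded x, y): √((x − 9.7)²+(y − 108.6)²) = 200.98 ≈ 200.98 km. ✓

x ≈ 77.5 km, y ≈ -80.6 km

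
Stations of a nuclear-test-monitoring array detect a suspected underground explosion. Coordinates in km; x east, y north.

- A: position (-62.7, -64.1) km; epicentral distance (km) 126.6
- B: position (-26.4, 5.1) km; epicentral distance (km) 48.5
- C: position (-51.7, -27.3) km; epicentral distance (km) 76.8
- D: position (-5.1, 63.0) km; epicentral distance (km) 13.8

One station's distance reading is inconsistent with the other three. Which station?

C

Solve using three stations at a time. Using A, B, D (subtract circle equations pairwise → linear system) gives (x, y) ≈ (-6.3, 49.2).
Distances from that point to each station vs reported:
  A: calculated 126.6 vs reported 126.6 → residual 0.0 km
  B: calculated 48.5 vs reported 48.5 → residual 0.0 km
  C: calculated 89.0 vs reported 76.8 → residual 12.2 km
  D: calculated 13.8 vs reported 13.8 → residual 0.0 km
A, B, D are mutually consistent (residuals ≈ 0); C is off by 12.2 km.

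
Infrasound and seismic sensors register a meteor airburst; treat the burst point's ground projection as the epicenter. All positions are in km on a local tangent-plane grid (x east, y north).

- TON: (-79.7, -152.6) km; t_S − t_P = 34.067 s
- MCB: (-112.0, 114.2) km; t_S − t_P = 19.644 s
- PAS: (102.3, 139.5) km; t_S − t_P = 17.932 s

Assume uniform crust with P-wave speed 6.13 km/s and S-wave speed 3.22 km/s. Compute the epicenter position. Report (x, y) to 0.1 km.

(9.9, 60.4)

Distance from S−P lag: d = Δt · v_P v_S / (v_P − v_S) = Δt · (6.13·3.22)/(6.13−3.22) ≈ 6.7830·Δt.
So d_TON = 231.08, d_MCB = 133.25, d_PAS = 121.63 km.
Circle about each station: (x + 79.7)² + (y + 152.6)² = 231.08²; (x + 112.0)² + (y − 114.2)² = 133.25²; (x − 102.3)² + (y − 139.5)² = 121.63².
Subtracting the TON equation from the MCB and PAS equations removes the quadratic terms:
-64.6 x + 533.6 y = 31589.19
364.0 x + 584.2 y = 38890.80
Solving the 2×2 system: x ≈ 9.9, y ≈ 60.4 km.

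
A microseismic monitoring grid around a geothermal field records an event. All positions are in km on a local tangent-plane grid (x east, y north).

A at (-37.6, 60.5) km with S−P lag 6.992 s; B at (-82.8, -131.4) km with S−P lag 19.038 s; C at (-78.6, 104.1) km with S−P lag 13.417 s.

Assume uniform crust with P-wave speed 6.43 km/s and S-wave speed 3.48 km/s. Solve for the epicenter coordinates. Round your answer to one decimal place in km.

x ≈ -45.1 km, y ≈ 8.0 km

Distance from S−P lag: d = Δt · v_P v_S / (v_P − v_S) = Δt · (6.43·3.48)/(6.43−3.48) ≈ 7.5852·Δt.
So d_A = 53.04, d_B = 144.41, d_C = 101.77 km.
Circle about each station: (x + 37.6)² + (y − 60.5)² = 53.04²; (x + 82.8)² + (y + 131.4)² = 144.41²; (x + 78.6)² + (y − 104.1)² = 101.77².
Subtracting pairs of circle equations eliminates x²+y² and gives linear equations (the radical axes):
-90.4 x − 383.8 y = 1006.78
-82.0 x + 87.2 y = 4396.87
Solving the 2×2 system: x ≈ -45.1, y ≈ 8.0 km.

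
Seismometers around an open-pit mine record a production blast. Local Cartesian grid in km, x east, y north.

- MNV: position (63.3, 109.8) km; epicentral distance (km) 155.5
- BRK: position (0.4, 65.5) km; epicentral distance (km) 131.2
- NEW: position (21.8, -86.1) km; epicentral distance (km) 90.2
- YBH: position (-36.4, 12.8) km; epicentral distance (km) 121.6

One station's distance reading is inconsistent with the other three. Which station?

Solve using three stations at a time. Using MNV, BRK, YBH (subtract circle equations pairwise → linear system) gives (x, y) ≈ (70.2, -45.5).
Distances from that point to each station vs reported:
  MNV: calculated 155.4 vs reported 155.5 → residual 0.1 km
  BRK: calculated 131.1 vs reported 131.2 → residual 0.1 km
  NEW: calculated 63.2 vs reported 90.2 → residual 27.0 km
  YBH: calculated 121.5 vs reported 121.6 → residual 0.1 km
MNV, BRK, YBH are mutually consistent (residuals ≈ 0); NEW is off by 27.0 km.

NEW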